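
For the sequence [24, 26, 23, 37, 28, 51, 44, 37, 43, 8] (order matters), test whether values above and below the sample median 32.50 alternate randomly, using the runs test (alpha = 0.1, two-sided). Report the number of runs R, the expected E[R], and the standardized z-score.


Step 1: Compute median = 32.50; label A = above, B = below.
Labels in order: BBBABAAAAB  (n_A = 5, n_B = 5)
Step 2: Count runs R = 5.
Step 3: Under H0 (random ordering), E[R] = 2*n_A*n_B/(n_A+n_B) + 1 = 2*5*5/10 + 1 = 6.0000.
        Var[R] = 2*n_A*n_B*(2*n_A*n_B - n_A - n_B) / ((n_A+n_B)^2 * (n_A+n_B-1)) = 2000/900 = 2.2222.
        SD[R] = 1.4907.
Step 4: Continuity-corrected z = (R + 0.5 - E[R]) / SD[R] = (5 + 0.5 - 6.0000) / 1.4907 = -0.3354.
Step 5: Two-sided p-value via normal approximation = 2*(1 - Phi(|z|)) = 0.737316.
Step 6: alpha = 0.1. fail to reject H0.

R = 5, z = -0.3354, p = 0.737316, fail to reject H0.


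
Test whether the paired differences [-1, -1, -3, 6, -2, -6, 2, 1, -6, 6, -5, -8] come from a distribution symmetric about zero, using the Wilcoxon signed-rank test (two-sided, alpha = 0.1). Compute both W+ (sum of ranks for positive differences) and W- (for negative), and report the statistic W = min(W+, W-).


Step 1: Drop any zero differences (none here) and take |d_i|.
|d| = [1, 1, 3, 6, 2, 6, 2, 1, 6, 6, 5, 8]
Step 2: Midrank |d_i| (ties get averaged ranks).
ranks: |1|->2, |1|->2, |3|->6, |6|->9.5, |2|->4.5, |6|->9.5, |2|->4.5, |1|->2, |6|->9.5, |6|->9.5, |5|->7, |8|->12
Step 3: Attach original signs; sum ranks with positive sign and with negative sign.
W+ = 9.5 + 4.5 + 2 + 9.5 = 25.5
W- = 2 + 2 + 6 + 4.5 + 9.5 + 9.5 + 7 + 12 = 52.5
(Check: W+ + W- = 78 should equal n(n+1)/2 = 78.)
Step 4: Test statistic W = min(W+, W-) = 25.5.
Step 5: Ties in |d|, so use the tie-corrected normal approximation.
        E[W] = n(n+1)/4 = 12*13/4 = 39.
        Tie groups: |d|=1 (t=3), |d|=2 (t=2), |d|=6 (t=4); sum(t^3 - t) = 90.
        Var[W] = n(n+1)(2n+1)/24 - sum(t^3-t)/48 = 3900/24 - 90/48 = 160.625.
        z = (W - E[W]) / sqrt(Var[W]) = (25.5 - 39) / 12.6738 = -1.0652.
        Two-sided p = 2*Phi(z) = 0.286790.
Step 6: alpha = 0.1. fail to reject H0.

W+ = 25.5, W- = 52.5, W = min = 25.5, p = 0.286790, fail to reject H0.


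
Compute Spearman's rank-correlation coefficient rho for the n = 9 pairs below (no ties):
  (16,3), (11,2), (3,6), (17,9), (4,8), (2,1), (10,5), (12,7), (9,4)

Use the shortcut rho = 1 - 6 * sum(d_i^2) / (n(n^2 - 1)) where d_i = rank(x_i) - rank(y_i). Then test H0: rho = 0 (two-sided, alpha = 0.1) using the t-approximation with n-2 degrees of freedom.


Step 1: Rank x and y separately (midranks; no ties here).
rank(x): 16->8, 11->6, 3->2, 17->9, 4->3, 2->1, 10->5, 12->7, 9->4
rank(y): 3->3, 2->2, 6->6, 9->9, 8->8, 1->1, 5->5, 7->7, 4->4
Step 2: d_i = R_x(i) - R_y(i); compute d_i^2.
  (8-3)^2=25, (6-2)^2=16, (2-6)^2=16, (9-9)^2=0, (3-8)^2=25, (1-1)^2=0, (5-5)^2=0, (7-7)^2=0, (4-4)^2=0
sum(d^2) = 82.
Step 3: rho = 1 - 6*82 / (9*(9^2 - 1)) = 1 - 492/720 = 0.316667.
Step 4: Under H0, t = rho * sqrt((n-2)/(1-rho^2)) = 0.8833 ~ t(7).
Step 5: Two-sided p-value from the t-distribution with 7 df = 0.406397.
Step 6: alpha = 0.1. fail to reject H0.

rho = 0.3167, p = 0.406397, fail to reject H0 at alpha = 0.1.


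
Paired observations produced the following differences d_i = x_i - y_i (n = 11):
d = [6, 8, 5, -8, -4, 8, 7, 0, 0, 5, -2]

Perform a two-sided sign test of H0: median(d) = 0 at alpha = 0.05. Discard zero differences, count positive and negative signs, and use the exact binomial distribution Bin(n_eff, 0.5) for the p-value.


Step 1: Discard zero differences. Original n = 11; n_eff = number of nonzero differences = 9.
Nonzero differences (with sign): +6, +8, +5, -8, -4, +8, +7, +5, -2
Step 2: Count signs: positive = 6, negative = 3.
Step 3: Under H0: P(positive) = 0.5, so the number of positives S ~ Bin(9, 0.5).
Step 4: Two-sided exact p-value = sum of Bin(9,0.5) probabilities at or below the observed probability = 0.507812.
Step 5: alpha = 0.05. fail to reject H0.

n_eff = 9, pos = 6, neg = 3, p = 0.507812, fail to reject H0.


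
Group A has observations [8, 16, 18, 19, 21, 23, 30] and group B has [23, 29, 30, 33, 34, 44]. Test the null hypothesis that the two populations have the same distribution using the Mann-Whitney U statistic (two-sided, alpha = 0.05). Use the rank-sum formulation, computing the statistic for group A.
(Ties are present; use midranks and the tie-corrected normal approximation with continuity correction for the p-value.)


Step 1: Combine and sort all 13 observations; assign midranks.
sorted (value, group): (8,X), (16,X), (18,X), (19,X), (21,X), (23,X), (23,Y), (29,Y), (30,X), (30,Y), (33,Y), (34,Y), (44,Y)
ranks: 8->1, 16->2, 18->3, 19->4, 21->5, 23->6.5, 23->6.5, 29->8, 30->9.5, 30->9.5, 33->11, 34->12, 44->13
Step 2: Rank sum for X: R1 = 1 + 2 + 3 + 4 + 5 + 6.5 + 9.5 = 31.
Step 3: U_X = R1 - n1(n1+1)/2 = 31 - 7*8/2 = 31 - 28 = 3.
       U_Y = n1*n2 - U_X = 42 - 3 = 39.
Step 4: Ties are present, so use the tie-corrected normal approximation (with continuity correction) for the p-value.
Step 5: p-value = 0.012180; compare to alpha = 0.05. reject H0.

U_X = 3, p = 0.012180, reject H0 at alpha = 0.05.


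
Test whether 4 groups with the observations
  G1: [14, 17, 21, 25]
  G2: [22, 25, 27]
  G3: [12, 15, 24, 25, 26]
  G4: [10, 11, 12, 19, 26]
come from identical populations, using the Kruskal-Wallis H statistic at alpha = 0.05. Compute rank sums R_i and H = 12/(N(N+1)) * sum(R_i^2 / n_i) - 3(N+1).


Step 1: Combine all N = 17 observations and assign midranks.
sorted (value, group, rank): (10,G4,1), (11,G4,2), (12,G3,3.5), (12,G4,3.5), (14,G1,5), (15,G3,6), (17,G1,7), (19,G4,8), (21,G1,9), (22,G2,10), (24,G3,11), (25,G1,13), (25,G2,13), (25,G3,13), (26,G3,15.5), (26,G4,15.5), (27,G2,17)
Step 2: Sum ranks within each group.
R_1 = 34 (n_1 = 4)
R_2 = 40 (n_2 = 3)
R_3 = 49 (n_3 = 5)
R_4 = 30 (n_4 = 5)
Step 3: H = 12/(N(N+1)) * sum(R_i^2/n_i) - 3(N+1)
     = 12/(17*18) * (34^2/4 + 40^2/3 + 49^2/5 + 30^2/5) - 3*18
     = 0.039216 * 1482.53 - 54
     = 4.138562.
Step 4: Ties present; correction factor C = 1 - 36/(17^3 - 17) = 0.992647. Corrected H = 4.138562 / 0.992647 = 4.169218.
Step 5: Under H0, H ~ chi^2(3); p-value = 0.243762.
Step 6: alpha = 0.05. fail to reject H0.

H = 4.1692, df = 3, p = 0.243762, fail to reject H0.


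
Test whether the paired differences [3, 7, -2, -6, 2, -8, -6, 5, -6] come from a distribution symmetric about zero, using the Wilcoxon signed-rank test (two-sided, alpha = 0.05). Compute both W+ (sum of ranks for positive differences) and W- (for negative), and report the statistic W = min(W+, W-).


Step 1: Drop any zero differences (none here) and take |d_i|.
|d| = [3, 7, 2, 6, 2, 8, 6, 5, 6]
Step 2: Midrank |d_i| (ties get averaged ranks).
ranks: |3|->3, |7|->8, |2|->1.5, |6|->6, |2|->1.5, |8|->9, |6|->6, |5|->4, |6|->6
Step 3: Attach original signs; sum ranks with positive sign and with negative sign.
W+ = 3 + 8 + 1.5 + 4 = 16.5
W- = 1.5 + 6 + 9 + 6 + 6 = 28.5
(Check: W+ + W- = 45 should equal n(n+1)/2 = 45.)
Step 4: Test statistic W = min(W+, W-) = 16.5.
Step 5: Ties in |d|, so use the tie-corrected normal approximation.
        E[W] = n(n+1)/4 = 9*10/4 = 22.5.
        Tie groups: |d|=2 (t=2), |d|=6 (t=3); sum(t^3 - t) = 30.
        Var[W] = n(n+1)(2n+1)/24 - sum(t^3-t)/48 = 1710/24 - 30/48 = 70.625.
        z = (W - E[W]) / sqrt(Var[W]) = (16.5 - 22.5) / 8.4039 = -0.7140.
        Two-sided p = 2*Phi(z) = 0.475254.
Step 6: alpha = 0.05. fail to reject H0.

W+ = 16.5, W- = 28.5, W = min = 16.5, p = 0.475254, fail to reject H0.


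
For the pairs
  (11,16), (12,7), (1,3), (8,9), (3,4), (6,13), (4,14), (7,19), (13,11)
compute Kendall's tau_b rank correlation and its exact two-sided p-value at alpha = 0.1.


Step 1: Enumerate the 36 unordered pairs (i,j) with i<j and classify each by sign(x_j-x_i) * sign(y_j-y_i).
  (1,2):dx=+1,dy=-9->D; (1,3):dx=-10,dy=-13->C; (1,4):dx=-3,dy=-7->C; (1,5):dx=-8,dy=-12->C
  (1,6):dx=-5,dy=-3->C; (1,7):dx=-7,dy=-2->C; (1,8):dx=-4,dy=+3->D; (1,9):dx=+2,dy=-5->D
  (2,3):dx=-11,dy=-4->C; (2,4):dx=-4,dy=+2->D; (2,5):dx=-9,dy=-3->C; (2,6):dx=-6,dy=+6->D
  (2,7):dx=-8,dy=+7->D; (2,8):dx=-5,dy=+12->D; (2,9):dx=+1,dy=+4->C; (3,4):dx=+7,dy=+6->C
  (3,5):dx=+2,dy=+1->C; (3,6):dx=+5,dy=+10->C; (3,7):dx=+3,dy=+11->C; (3,8):dx=+6,dy=+16->C
  (3,9):dx=+12,dy=+8->C; (4,5):dx=-5,dy=-5->C; (4,6):dx=-2,dy=+4->D; (4,7):dx=-4,dy=+5->D
  (4,8):dx=-1,dy=+10->D; (4,9):dx=+5,dy=+2->C; (5,6):dx=+3,dy=+9->C; (5,7):dx=+1,dy=+10->C
  (5,8):dx=+4,dy=+15->C; (5,9):dx=+10,dy=+7->C; (6,7):dx=-2,dy=+1->D; (6,8):dx=+1,dy=+6->C
  (6,9):dx=+7,dy=-2->D; (7,8):dx=+3,dy=+5->C; (7,9):dx=+9,dy=-3->D; (8,9):dx=+6,dy=-8->D
Step 2: C = 22, D = 14, total pairs = 36.
Step 3: tau = (C - D)/(n(n-1)/2) = (22 - 14)/36 = 0.222222.
Step 4: Exact two-sided p-value (enumerate n! = 362880 permutations of y under H0): p = 0.476709.
Step 5: alpha = 0.1. fail to reject H0.

tau_b = 0.2222 (C=22, D=14), p = 0.476709, fail to reject H0.


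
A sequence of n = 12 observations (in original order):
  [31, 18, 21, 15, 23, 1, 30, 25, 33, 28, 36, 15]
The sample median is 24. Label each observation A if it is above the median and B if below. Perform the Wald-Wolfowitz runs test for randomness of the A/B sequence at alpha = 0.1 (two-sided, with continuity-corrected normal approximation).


Step 1: Compute median = 24; label A = above, B = below.
Labels in order: ABBBBBAAAAAB  (n_A = 6, n_B = 6)
Step 2: Count runs R = 4.
Step 3: Under H0 (random ordering), E[R] = 2*n_A*n_B/(n_A+n_B) + 1 = 2*6*6/12 + 1 = 7.0000.
        Var[R] = 2*n_A*n_B*(2*n_A*n_B - n_A - n_B) / ((n_A+n_B)^2 * (n_A+n_B-1)) = 4320/1584 = 2.7273.
        SD[R] = 1.6514.
Step 4: Continuity-corrected z = (R + 0.5 - E[R]) / SD[R] = (4 + 0.5 - 7.0000) / 1.6514 = -1.5138.
Step 5: Two-sided p-value via normal approximation = 2*(1 - Phi(|z|)) = 0.130070.
Step 6: alpha = 0.1. fail to reject H0.

R = 4, z = -1.5138, p = 0.130070, fail to reject H0.


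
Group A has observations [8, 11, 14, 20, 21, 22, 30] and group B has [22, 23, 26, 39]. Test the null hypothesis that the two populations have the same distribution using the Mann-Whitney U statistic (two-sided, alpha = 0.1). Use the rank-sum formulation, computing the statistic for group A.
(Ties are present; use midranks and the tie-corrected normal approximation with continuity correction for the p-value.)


Step 1: Combine and sort all 11 observations; assign midranks.
sorted (value, group): (8,X), (11,X), (14,X), (20,X), (21,X), (22,X), (22,Y), (23,Y), (26,Y), (30,X), (39,Y)
ranks: 8->1, 11->2, 14->3, 20->4, 21->5, 22->6.5, 22->6.5, 23->8, 26->9, 30->10, 39->11
Step 2: Rank sum for X: R1 = 1 + 2 + 3 + 4 + 5 + 6.5 + 10 = 31.5.
Step 3: U_X = R1 - n1(n1+1)/2 = 31.5 - 7*8/2 = 31.5 - 28 = 3.5.
       U_Y = n1*n2 - U_X = 28 - 3.5 = 24.5.
Step 4: Ties are present, so use the tie-corrected normal approximation (with continuity correction) for the p-value.
Step 5: p-value = 0.058207; compare to alpha = 0.1. reject H0.

U_X = 3.5, p = 0.058207, reject H0 at alpha = 0.1.


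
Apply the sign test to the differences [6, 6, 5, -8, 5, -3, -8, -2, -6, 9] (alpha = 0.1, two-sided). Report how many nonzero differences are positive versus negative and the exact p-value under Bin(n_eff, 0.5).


Step 1: Discard zero differences. Original n = 10; n_eff = number of nonzero differences = 10.
Nonzero differences (with sign): +6, +6, +5, -8, +5, -3, -8, -2, -6, +9
Step 2: Count signs: positive = 5, negative = 5.
Step 3: Under H0: P(positive) = 0.5, so the number of positives S ~ Bin(10, 0.5).
Step 4: Two-sided exact p-value = sum of Bin(10,0.5) probabilities at or below the observed probability = 1.000000.
Step 5: alpha = 0.1. fail to reject H0.

n_eff = 10, pos = 5, neg = 5, p = 1.000000, fail to reject H0.


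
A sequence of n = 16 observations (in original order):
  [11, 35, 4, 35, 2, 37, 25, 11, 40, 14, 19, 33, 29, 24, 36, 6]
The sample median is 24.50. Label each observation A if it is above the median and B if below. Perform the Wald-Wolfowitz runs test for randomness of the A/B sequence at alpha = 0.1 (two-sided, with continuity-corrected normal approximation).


Step 1: Compute median = 24.50; label A = above, B = below.
Labels in order: BABABAABABBAABAB  (n_A = 8, n_B = 8)
Step 2: Count runs R = 13.
Step 3: Under H0 (random ordering), E[R] = 2*n_A*n_B/(n_A+n_B) + 1 = 2*8*8/16 + 1 = 9.0000.
        Var[R] = 2*n_A*n_B*(2*n_A*n_B - n_A - n_B) / ((n_A+n_B)^2 * (n_A+n_B-1)) = 14336/3840 = 3.7333.
        SD[R] = 1.9322.
Step 4: Continuity-corrected z = (R - 0.5 - E[R]) / SD[R] = (13 - 0.5 - 9.0000) / 1.9322 = 1.8114.
Step 5: Two-sided p-value via normal approximation = 2*(1 - Phi(|z|)) = 0.070076.
Step 6: alpha = 0.1. reject H0.

R = 13, z = 1.8114, p = 0.070076, reject H0.


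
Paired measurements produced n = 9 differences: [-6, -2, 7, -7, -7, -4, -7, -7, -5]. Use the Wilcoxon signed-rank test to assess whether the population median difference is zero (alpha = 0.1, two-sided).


Step 1: Drop any zero differences (none here) and take |d_i|.
|d| = [6, 2, 7, 7, 7, 4, 7, 7, 5]
Step 2: Midrank |d_i| (ties get averaged ranks).
ranks: |6|->4, |2|->1, |7|->7, |7|->7, |7|->7, |4|->2, |7|->7, |7|->7, |5|->3
Step 3: Attach original signs; sum ranks with positive sign and with negative sign.
W+ = 7 = 7
W- = 4 + 1 + 7 + 7 + 2 + 7 + 7 + 3 = 38
(Check: W+ + W- = 45 should equal n(n+1)/2 = 45.)
Step 4: Test statistic W = min(W+, W-) = 7.
Step 5: Ties in |d|, so use the tie-corrected normal approximation.
        E[W] = n(n+1)/4 = 9*10/4 = 22.5.
        Tie groups: |d|=7 (t=5); sum(t^3 - t) = 120.
        Var[W] = n(n+1)(2n+1)/24 - sum(t^3-t)/48 = 1710/24 - 120/48 = 68.75.
        z = (W - E[W]) / sqrt(Var[W]) = (7 - 22.5) / 8.2916 = -1.8694.
        Two-sided p = 2*Phi(z) = 0.061571.
Step 6: alpha = 0.1. reject H0.

W+ = 7, W- = 38, W = min = 7, p = 0.061571, reject H0.


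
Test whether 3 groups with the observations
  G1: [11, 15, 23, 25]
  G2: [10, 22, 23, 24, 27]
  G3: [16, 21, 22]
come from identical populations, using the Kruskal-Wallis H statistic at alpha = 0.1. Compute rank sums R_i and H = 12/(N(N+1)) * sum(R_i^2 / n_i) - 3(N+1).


Step 1: Combine all N = 12 observations and assign midranks.
sorted (value, group, rank): (10,G2,1), (11,G1,2), (15,G1,3), (16,G3,4), (21,G3,5), (22,G2,6.5), (22,G3,6.5), (23,G1,8.5), (23,G2,8.5), (24,G2,10), (25,G1,11), (27,G2,12)
Step 2: Sum ranks within each group.
R_1 = 24.5 (n_1 = 4)
R_2 = 38 (n_2 = 5)
R_3 = 15.5 (n_3 = 3)
Step 3: H = 12/(N(N+1)) * sum(R_i^2/n_i) - 3(N+1)
     = 12/(12*13) * (24.5^2/4 + 38^2/5 + 15.5^2/3) - 3*13
     = 0.076923 * 518.946 - 39
     = 0.918910.
Step 4: Ties present; correction factor C = 1 - 12/(12^3 - 12) = 0.993007. Corrected H = 0.918910 / 0.993007 = 0.925381.
Step 5: Under H0, H ~ chi^2(2); p-value = 0.629587.
Step 6: alpha = 0.1. fail to reject H0.

H = 0.9254, df = 2, p = 0.629587, fail to reject H0.


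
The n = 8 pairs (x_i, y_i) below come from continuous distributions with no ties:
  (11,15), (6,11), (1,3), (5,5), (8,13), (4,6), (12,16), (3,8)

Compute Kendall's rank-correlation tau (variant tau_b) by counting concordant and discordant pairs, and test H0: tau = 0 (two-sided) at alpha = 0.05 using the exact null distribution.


Step 1: Enumerate the 28 unordered pairs (i,j) with i<j and classify each by sign(x_j-x_i) * sign(y_j-y_i).
  (1,2):dx=-5,dy=-4->C; (1,3):dx=-10,dy=-12->C; (1,4):dx=-6,dy=-10->C; (1,5):dx=-3,dy=-2->C
  (1,6):dx=-7,dy=-9->C; (1,7):dx=+1,dy=+1->C; (1,8):dx=-8,dy=-7->C; (2,3):dx=-5,dy=-8->C
  (2,4):dx=-1,dy=-6->C; (2,5):dx=+2,dy=+2->C; (2,6):dx=-2,dy=-5->C; (2,7):dx=+6,dy=+5->C
  (2,8):dx=-3,dy=-3->C; (3,4):dx=+4,dy=+2->C; (3,5):dx=+7,dy=+10->C; (3,6):dx=+3,dy=+3->C
  (3,7):dx=+11,dy=+13->C; (3,8):dx=+2,dy=+5->C; (4,5):dx=+3,dy=+8->C; (4,6):dx=-1,dy=+1->D
  (4,7):dx=+7,dy=+11->C; (4,8):dx=-2,dy=+3->D; (5,6):dx=-4,dy=-7->C; (5,7):dx=+4,dy=+3->C
  (5,8):dx=-5,dy=-5->C; (6,7):dx=+8,dy=+10->C; (6,8):dx=-1,dy=+2->D; (7,8):dx=-9,dy=-8->C
Step 2: C = 25, D = 3, total pairs = 28.
Step 3: tau = (C - D)/(n(n-1)/2) = (25 - 3)/28 = 0.785714.
Step 4: Exact two-sided p-value (enumerate n! = 40320 permutations of y under H0): p = 0.005506.
Step 5: alpha = 0.05. reject H0.

tau_b = 0.7857 (C=25, D=3), p = 0.005506, reject H0.


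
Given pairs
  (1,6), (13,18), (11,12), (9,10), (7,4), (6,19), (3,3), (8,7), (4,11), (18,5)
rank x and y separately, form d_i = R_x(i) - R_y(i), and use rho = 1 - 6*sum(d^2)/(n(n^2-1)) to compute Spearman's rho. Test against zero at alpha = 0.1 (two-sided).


Step 1: Rank x and y separately (midranks; no ties here).
rank(x): 1->1, 13->9, 11->8, 9->7, 7->5, 6->4, 3->2, 8->6, 4->3, 18->10
rank(y): 6->4, 18->9, 12->8, 10->6, 4->2, 19->10, 3->1, 7->5, 11->7, 5->3
Step 2: d_i = R_x(i) - R_y(i); compute d_i^2.
  (1-4)^2=9, (9-9)^2=0, (8-8)^2=0, (7-6)^2=1, (5-2)^2=9, (4-10)^2=36, (2-1)^2=1, (6-5)^2=1, (3-7)^2=16, (10-3)^2=49
sum(d^2) = 122.
Step 3: rho = 1 - 6*122 / (10*(10^2 - 1)) = 1 - 732/990 = 0.260606.
Step 4: Under H0, t = rho * sqrt((n-2)/(1-rho^2)) = 0.7635 ~ t(8).
Step 5: Two-sided p-value from the t-distribution with 8 df = 0.467089.
Step 6: alpha = 0.1. fail to reject H0.

rho = 0.2606, p = 0.467089, fail to reject H0 at alpha = 0.1.


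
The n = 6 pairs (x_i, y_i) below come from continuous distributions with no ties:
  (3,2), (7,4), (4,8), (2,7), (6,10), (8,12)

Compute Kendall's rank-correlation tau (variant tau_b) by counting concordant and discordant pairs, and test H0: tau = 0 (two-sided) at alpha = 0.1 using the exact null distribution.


Step 1: Enumerate the 15 unordered pairs (i,j) with i<j and classify each by sign(x_j-x_i) * sign(y_j-y_i).
  (1,2):dx=+4,dy=+2->C; (1,3):dx=+1,dy=+6->C; (1,4):dx=-1,dy=+5->D; (1,5):dx=+3,dy=+8->C
  (1,6):dx=+5,dy=+10->C; (2,3):dx=-3,dy=+4->D; (2,4):dx=-5,dy=+3->D; (2,5):dx=-1,dy=+6->D
  (2,6):dx=+1,dy=+8->C; (3,4):dx=-2,dy=-1->C; (3,5):dx=+2,dy=+2->C; (3,6):dx=+4,dy=+4->C
  (4,5):dx=+4,dy=+3->C; (4,6):dx=+6,dy=+5->C; (5,6):dx=+2,dy=+2->C
Step 2: C = 11, D = 4, total pairs = 15.
Step 3: tau = (C - D)/(n(n-1)/2) = (11 - 4)/15 = 0.466667.
Step 4: Exact two-sided p-value (enumerate n! = 720 permutations of y under H0): p = 0.272222.
Step 5: alpha = 0.1. fail to reject H0.

tau_b = 0.4667 (C=11, D=4), p = 0.272222, fail to reject H0.


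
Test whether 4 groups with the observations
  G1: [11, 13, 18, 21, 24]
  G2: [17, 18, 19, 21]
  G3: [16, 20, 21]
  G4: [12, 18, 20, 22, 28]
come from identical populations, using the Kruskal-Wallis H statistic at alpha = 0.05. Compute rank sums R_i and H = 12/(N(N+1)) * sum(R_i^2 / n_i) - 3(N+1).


Step 1: Combine all N = 17 observations and assign midranks.
sorted (value, group, rank): (11,G1,1), (12,G4,2), (13,G1,3), (16,G3,4), (17,G2,5), (18,G1,7), (18,G2,7), (18,G4,7), (19,G2,9), (20,G3,10.5), (20,G4,10.5), (21,G1,13), (21,G2,13), (21,G3,13), (22,G4,15), (24,G1,16), (28,G4,17)
Step 2: Sum ranks within each group.
R_1 = 40 (n_1 = 5)
R_2 = 34 (n_2 = 4)
R_3 = 27.5 (n_3 = 3)
R_4 = 51.5 (n_4 = 5)
Step 3: H = 12/(N(N+1)) * sum(R_i^2/n_i) - 3(N+1)
     = 12/(17*18) * (40^2/5 + 34^2/4 + 27.5^2/3 + 51.5^2/5) - 3*18
     = 0.039216 * 1391.53 - 54
     = 0.569935.
Step 4: Ties present; correction factor C = 1 - 54/(17^3 - 17) = 0.988971. Corrected H = 0.569935 / 0.988971 = 0.576291.
Step 5: Under H0, H ~ chi^2(3); p-value = 0.901838.
Step 6: alpha = 0.05. fail to reject H0.

H = 0.5763, df = 3, p = 0.901838, fail to reject H0.


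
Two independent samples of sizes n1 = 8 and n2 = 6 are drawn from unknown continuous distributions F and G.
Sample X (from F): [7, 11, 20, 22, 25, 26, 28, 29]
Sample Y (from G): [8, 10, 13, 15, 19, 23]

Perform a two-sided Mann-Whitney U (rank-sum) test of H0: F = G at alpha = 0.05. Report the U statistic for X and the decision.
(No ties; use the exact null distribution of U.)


Step 1: Combine and sort all 14 observations; assign midranks.
sorted (value, group): (7,X), (8,Y), (10,Y), (11,X), (13,Y), (15,Y), (19,Y), (20,X), (22,X), (23,Y), (25,X), (26,X), (28,X), (29,X)
ranks: 7->1, 8->2, 10->3, 11->4, 13->5, 15->6, 19->7, 20->8, 22->9, 23->10, 25->11, 26->12, 28->13, 29->14
Step 2: Rank sum for X: R1 = 1 + 4 + 8 + 9 + 11 + 12 + 13 + 14 = 72.
Step 3: U_X = R1 - n1(n1+1)/2 = 72 - 8*9/2 = 72 - 36 = 36.
       U_Y = n1*n2 - U_X = 48 - 36 = 12.
Step 4: No ties, so the exact null distribution of U (based on enumerating the C(14,8) = 3003 equally likely rank assignments) gives the two-sided p-value.
Step 5: p-value = 0.141858; compare to alpha = 0.05. fail to reject H0.

U_X = 36, p = 0.141858, fail to reject H0 at alpha = 0.05.


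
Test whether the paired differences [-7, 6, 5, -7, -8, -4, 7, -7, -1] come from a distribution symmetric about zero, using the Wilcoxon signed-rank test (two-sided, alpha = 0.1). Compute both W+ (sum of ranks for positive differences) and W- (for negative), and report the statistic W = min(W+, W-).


Step 1: Drop any zero differences (none here) and take |d_i|.
|d| = [7, 6, 5, 7, 8, 4, 7, 7, 1]
Step 2: Midrank |d_i| (ties get averaged ranks).
ranks: |7|->6.5, |6|->4, |5|->3, |7|->6.5, |8|->9, |4|->2, |7|->6.5, |7|->6.5, |1|->1
Step 3: Attach original signs; sum ranks with positive sign and with negative sign.
W+ = 4 + 3 + 6.5 = 13.5
W- = 6.5 + 6.5 + 9 + 2 + 6.5 + 1 = 31.5
(Check: W+ + W- = 45 should equal n(n+1)/2 = 45.)
Step 4: Test statistic W = min(W+, W-) = 13.5.
Step 5: Ties in |d|, so use the tie-corrected normal approximation.
        E[W] = n(n+1)/4 = 9*10/4 = 22.5.
        Tie groups: |d|=7 (t=4); sum(t^3 - t) = 60.
        Var[W] = n(n+1)(2n+1)/24 - sum(t^3-t)/48 = 1710/24 - 60/48 = 70.
        z = (W - E[W]) / sqrt(Var[W]) = (13.5 - 22.5) / 8.3666 = -1.0757.
        Two-sided p = 2*Phi(z) = 0.282059.
Step 6: alpha = 0.1. fail to reject H0.

W+ = 13.5, W- = 31.5, W = min = 13.5, p = 0.282059, fail to reject H0.


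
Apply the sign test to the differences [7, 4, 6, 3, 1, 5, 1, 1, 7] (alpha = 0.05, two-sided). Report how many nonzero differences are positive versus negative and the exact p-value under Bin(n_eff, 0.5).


Step 1: Discard zero differences. Original n = 9; n_eff = number of nonzero differences = 9.
Nonzero differences (with sign): +7, +4, +6, +3, +1, +5, +1, +1, +7
Step 2: Count signs: positive = 9, negative = 0.
Step 3: Under H0: P(positive) = 0.5, so the number of positives S ~ Bin(9, 0.5).
Step 4: Two-sided exact p-value = sum of Bin(9,0.5) probabilities at or below the observed probability = 0.003906.
Step 5: alpha = 0.05. reject H0.

n_eff = 9, pos = 9, neg = 0, p = 0.003906, reject H0.


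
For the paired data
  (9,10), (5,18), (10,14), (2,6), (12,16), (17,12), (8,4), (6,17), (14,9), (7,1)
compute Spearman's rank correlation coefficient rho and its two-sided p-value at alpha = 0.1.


Step 1: Rank x and y separately (midranks; no ties here).
rank(x): 9->6, 5->2, 10->7, 2->1, 12->8, 17->10, 8->5, 6->3, 14->9, 7->4
rank(y): 10->5, 18->10, 14->7, 6->3, 16->8, 12->6, 4->2, 17->9, 9->4, 1->1
Step 2: d_i = R_x(i) - R_y(i); compute d_i^2.
  (6-5)^2=1, (2-10)^2=64, (7-7)^2=0, (1-3)^2=4, (8-8)^2=0, (10-6)^2=16, (5-2)^2=9, (3-9)^2=36, (9-4)^2=25, (4-1)^2=9
sum(d^2) = 164.
Step 3: rho = 1 - 6*164 / (10*(10^2 - 1)) = 1 - 984/990 = 0.006061.
Step 4: Under H0, t = rho * sqrt((n-2)/(1-rho^2)) = 0.0171 ~ t(8).
Step 5: Two-sided p-value from the t-distribution with 8 df = 0.986743.
Step 6: alpha = 0.1. fail to reject H0.

rho = 0.0061, p = 0.986743, fail to reject H0 at alpha = 0.1.


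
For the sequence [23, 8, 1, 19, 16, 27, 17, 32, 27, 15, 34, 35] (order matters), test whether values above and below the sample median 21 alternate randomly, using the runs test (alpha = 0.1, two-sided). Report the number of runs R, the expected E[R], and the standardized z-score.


Step 1: Compute median = 21; label A = above, B = below.
Labels in order: ABBBBABAABAA  (n_A = 6, n_B = 6)
Step 2: Count runs R = 7.
Step 3: Under H0 (random ordering), E[R] = 2*n_A*n_B/(n_A+n_B) + 1 = 2*6*6/12 + 1 = 7.0000.
        Var[R] = 2*n_A*n_B*(2*n_A*n_B - n_A - n_B) / ((n_A+n_B)^2 * (n_A+n_B-1)) = 4320/1584 = 2.7273.
        SD[R] = 1.6514.
Step 4: R = E[R], so z = 0 with no continuity correction.
Step 5: Two-sided p-value via normal approximation = 2*(1 - Phi(|z|)) = 1.000000.
Step 6: alpha = 0.1. fail to reject H0.

R = 7, z = 0.0000, p = 1.000000, fail to reject H0.


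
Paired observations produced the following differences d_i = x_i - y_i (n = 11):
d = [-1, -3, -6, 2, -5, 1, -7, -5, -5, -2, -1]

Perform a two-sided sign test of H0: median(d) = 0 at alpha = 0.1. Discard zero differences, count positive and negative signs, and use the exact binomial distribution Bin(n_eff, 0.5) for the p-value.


Step 1: Discard zero differences. Original n = 11; n_eff = number of nonzero differences = 11.
Nonzero differences (with sign): -1, -3, -6, +2, -5, +1, -7, -5, -5, -2, -1
Step 2: Count signs: positive = 2, negative = 9.
Step 3: Under H0: P(positive) = 0.5, so the number of positives S ~ Bin(11, 0.5).
Step 4: Two-sided exact p-value = sum of Bin(11,0.5) probabilities at or below the observed probability = 0.065430.
Step 5: alpha = 0.1. reject H0.

n_eff = 11, pos = 2, neg = 9, p = 0.065430, reject H0.


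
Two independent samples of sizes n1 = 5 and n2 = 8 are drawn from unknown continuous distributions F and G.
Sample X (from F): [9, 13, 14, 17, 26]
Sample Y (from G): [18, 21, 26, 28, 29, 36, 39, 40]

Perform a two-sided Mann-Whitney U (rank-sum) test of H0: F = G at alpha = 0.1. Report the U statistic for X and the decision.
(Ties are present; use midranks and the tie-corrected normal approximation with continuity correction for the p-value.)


Step 1: Combine and sort all 13 observations; assign midranks.
sorted (value, group): (9,X), (13,X), (14,X), (17,X), (18,Y), (21,Y), (26,X), (26,Y), (28,Y), (29,Y), (36,Y), (39,Y), (40,Y)
ranks: 9->1, 13->2, 14->3, 17->4, 18->5, 21->6, 26->7.5, 26->7.5, 28->9, 29->10, 36->11, 39->12, 40->13
Step 2: Rank sum for X: R1 = 1 + 2 + 3 + 4 + 7.5 = 17.5.
Step 3: U_X = R1 - n1(n1+1)/2 = 17.5 - 5*6/2 = 17.5 - 15 = 2.5.
       U_Y = n1*n2 - U_X = 40 - 2.5 = 37.5.
Step 4: Ties are present, so use the tie-corrected normal approximation (with continuity correction) for the p-value.
Step 5: p-value = 0.012704; compare to alpha = 0.1. reject H0.

U_X = 2.5, p = 0.012704, reject H0 at alpha = 0.1.


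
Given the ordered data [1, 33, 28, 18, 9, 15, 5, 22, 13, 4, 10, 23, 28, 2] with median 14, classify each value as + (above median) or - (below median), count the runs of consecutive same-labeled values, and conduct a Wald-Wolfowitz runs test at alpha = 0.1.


Step 1: Compute median = 14; label A = above, B = below.
Labels in order: BAAABABABBBAAB  (n_A = 7, n_B = 7)
Step 2: Count runs R = 9.
Step 3: Under H0 (random ordering), E[R] = 2*n_A*n_B/(n_A+n_B) + 1 = 2*7*7/14 + 1 = 8.0000.
        Var[R] = 2*n_A*n_B*(2*n_A*n_B - n_A - n_B) / ((n_A+n_B)^2 * (n_A+n_B-1)) = 8232/2548 = 3.2308.
        SD[R] = 1.7974.
Step 4: Continuity-corrected z = (R - 0.5 - E[R]) / SD[R] = (9 - 0.5 - 8.0000) / 1.7974 = 0.2782.
Step 5: Two-sided p-value via normal approximation = 2*(1 - Phi(|z|)) = 0.780879.
Step 6: alpha = 0.1. fail to reject H0.

R = 9, z = 0.2782, p = 0.780879, fail to reject H0.


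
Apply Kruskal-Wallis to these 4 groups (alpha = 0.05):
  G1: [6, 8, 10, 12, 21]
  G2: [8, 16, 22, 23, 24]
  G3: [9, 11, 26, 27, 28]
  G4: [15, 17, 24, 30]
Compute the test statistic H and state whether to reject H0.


Step 1: Combine all N = 19 observations and assign midranks.
sorted (value, group, rank): (6,G1,1), (8,G1,2.5), (8,G2,2.5), (9,G3,4), (10,G1,5), (11,G3,6), (12,G1,7), (15,G4,8), (16,G2,9), (17,G4,10), (21,G1,11), (22,G2,12), (23,G2,13), (24,G2,14.5), (24,G4,14.5), (26,G3,16), (27,G3,17), (28,G3,18), (30,G4,19)
Step 2: Sum ranks within each group.
R_1 = 26.5 (n_1 = 5)
R_2 = 51 (n_2 = 5)
R_3 = 61 (n_3 = 5)
R_4 = 51.5 (n_4 = 4)
Step 3: H = 12/(N(N+1)) * sum(R_i^2/n_i) - 3(N+1)
     = 12/(19*20) * (26.5^2/5 + 51^2/5 + 61^2/5 + 51.5^2/4) - 3*20
     = 0.031579 * 2067.91 - 60
     = 5.302500.
Step 4: Ties present; correction factor C = 1 - 12/(19^3 - 19) = 0.998246. Corrected H = 5.302500 / 0.998246 = 5.311819.
Step 5: Under H0, H ~ chi^2(3); p-value = 0.150337.
Step 6: alpha = 0.05. fail to reject H0.

H = 5.3118, df = 3, p = 0.150337, fail to reject H0.


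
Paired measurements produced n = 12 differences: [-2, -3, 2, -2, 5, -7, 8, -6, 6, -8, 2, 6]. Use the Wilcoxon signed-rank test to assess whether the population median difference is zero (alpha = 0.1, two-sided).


Step 1: Drop any zero differences (none here) and take |d_i|.
|d| = [2, 3, 2, 2, 5, 7, 8, 6, 6, 8, 2, 6]
Step 2: Midrank |d_i| (ties get averaged ranks).
ranks: |2|->2.5, |3|->5, |2|->2.5, |2|->2.5, |5|->6, |7|->10, |8|->11.5, |6|->8, |6|->8, |8|->11.5, |2|->2.5, |6|->8
Step 3: Attach original signs; sum ranks with positive sign and with negative sign.
W+ = 2.5 + 6 + 11.5 + 8 + 2.5 + 8 = 38.5
W- = 2.5 + 5 + 2.5 + 10 + 8 + 11.5 = 39.5
(Check: W+ + W- = 78 should equal n(n+1)/2 = 78.)
Step 4: Test statistic W = min(W+, W-) = 38.5.
Step 5: Ties in |d|, so use the tie-corrected normal approximation.
        E[W] = n(n+1)/4 = 12*13/4 = 39.
        Tie groups: |d|=2 (t=4), |d|=6 (t=3), |d|=8 (t=2); sum(t^3 - t) = 90.
        Var[W] = n(n+1)(2n+1)/24 - sum(t^3-t)/48 = 3900/24 - 90/48 = 160.625.
        z = (W - E[W]) / sqrt(Var[W]) = (38.5 - 39) / 12.6738 = -0.0395.
        Two-sided p = 2*Phi(z) = 0.968530.
Step 6: alpha = 0.1. fail to reject H0.

W+ = 38.5, W- = 39.5, W = min = 38.5, p = 0.968530, fail to reject H0.


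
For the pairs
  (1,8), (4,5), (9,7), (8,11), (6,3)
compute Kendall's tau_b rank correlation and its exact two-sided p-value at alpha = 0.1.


Step 1: Enumerate the 10 unordered pairs (i,j) with i<j and classify each by sign(x_j-x_i) * sign(y_j-y_i).
  (1,2):dx=+3,dy=-3->D; (1,3):dx=+8,dy=-1->D; (1,4):dx=+7,dy=+3->C; (1,5):dx=+5,dy=-5->D
  (2,3):dx=+5,dy=+2->C; (2,4):dx=+4,dy=+6->C; (2,5):dx=+2,dy=-2->D; (3,4):dx=-1,dy=+4->D
  (3,5):dx=-3,dy=-4->C; (4,5):dx=-2,dy=-8->C
Step 2: C = 5, D = 5, total pairs = 10.
Step 3: tau = (C - D)/(n(n-1)/2) = (5 - 5)/10 = 0.000000.
Step 4: Exact two-sided p-value (enumerate n! = 120 permutations of y under H0): p = 1.000000.
Step 5: alpha = 0.1. fail to reject H0.

tau_b = 0.0000 (C=5, D=5), p = 1.000000, fail to reject H0.


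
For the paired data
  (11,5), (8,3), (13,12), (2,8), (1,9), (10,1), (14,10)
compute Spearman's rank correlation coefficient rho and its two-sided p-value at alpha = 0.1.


Step 1: Rank x and y separately (midranks; no ties here).
rank(x): 11->5, 8->3, 13->6, 2->2, 1->1, 10->4, 14->7
rank(y): 5->3, 3->2, 12->7, 8->4, 9->5, 1->1, 10->6
Step 2: d_i = R_x(i) - R_y(i); compute d_i^2.
  (5-3)^2=4, (3-2)^2=1, (6-7)^2=1, (2-4)^2=4, (1-5)^2=16, (4-1)^2=9, (7-6)^2=1
sum(d^2) = 36.
Step 3: rho = 1 - 6*36 / (7*(7^2 - 1)) = 1 - 216/336 = 0.357143.
Step 4: Under H0, t = rho * sqrt((n-2)/(1-rho^2)) = 0.8550 ~ t(5).
Step 5: Two-sided p-value from the t-distribution with 5 df = 0.431611.
Step 6: alpha = 0.1. fail to reject H0.

rho = 0.3571, p = 0.431611, fail to reject H0 at alpha = 0.1.


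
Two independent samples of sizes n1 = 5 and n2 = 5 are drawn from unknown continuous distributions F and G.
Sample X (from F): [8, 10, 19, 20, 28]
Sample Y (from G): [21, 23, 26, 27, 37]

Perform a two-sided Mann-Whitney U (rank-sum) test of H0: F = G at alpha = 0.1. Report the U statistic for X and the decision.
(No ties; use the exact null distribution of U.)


Step 1: Combine and sort all 10 observations; assign midranks.
sorted (value, group): (8,X), (10,X), (19,X), (20,X), (21,Y), (23,Y), (26,Y), (27,Y), (28,X), (37,Y)
ranks: 8->1, 10->2, 19->3, 20->4, 21->5, 23->6, 26->7, 27->8, 28->9, 37->10
Step 2: Rank sum for X: R1 = 1 + 2 + 3 + 4 + 9 = 19.
Step 3: U_X = R1 - n1(n1+1)/2 = 19 - 5*6/2 = 19 - 15 = 4.
       U_Y = n1*n2 - U_X = 25 - 4 = 21.
Step 4: No ties, so the exact null distribution of U (based on enumerating the C(10,5) = 252 equally likely rank assignments) gives the two-sided p-value.
Step 5: p-value = 0.095238; compare to alpha = 0.1. reject H0.

U_X = 4, p = 0.095238, reject H0 at alpha = 0.1.


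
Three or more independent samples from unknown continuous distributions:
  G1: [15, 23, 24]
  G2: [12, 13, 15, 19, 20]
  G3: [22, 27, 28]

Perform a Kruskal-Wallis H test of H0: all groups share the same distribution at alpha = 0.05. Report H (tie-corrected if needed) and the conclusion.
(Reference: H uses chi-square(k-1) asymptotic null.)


Step 1: Combine all N = 11 observations and assign midranks.
sorted (value, group, rank): (12,G2,1), (13,G2,2), (15,G1,3.5), (15,G2,3.5), (19,G2,5), (20,G2,6), (22,G3,7), (23,G1,8), (24,G1,9), (27,G3,10), (28,G3,11)
Step 2: Sum ranks within each group.
R_1 = 20.5 (n_1 = 3)
R_2 = 17.5 (n_2 = 5)
R_3 = 28 (n_3 = 3)
Step 3: H = 12/(N(N+1)) * sum(R_i^2/n_i) - 3(N+1)
     = 12/(11*12) * (20.5^2/3 + 17.5^2/5 + 28^2/3) - 3*12
     = 0.090909 * 462.667 - 36
     = 6.060606.
Step 4: Ties present; correction factor C = 1 - 6/(11^3 - 11) = 0.995455. Corrected H = 6.060606 / 0.995455 = 6.088280.
Step 5: Under H0, H ~ chi^2(2); p-value = 0.047637.
Step 6: alpha = 0.05. reject H0.

H = 6.0883, df = 2, p = 0.047637, reject H0.


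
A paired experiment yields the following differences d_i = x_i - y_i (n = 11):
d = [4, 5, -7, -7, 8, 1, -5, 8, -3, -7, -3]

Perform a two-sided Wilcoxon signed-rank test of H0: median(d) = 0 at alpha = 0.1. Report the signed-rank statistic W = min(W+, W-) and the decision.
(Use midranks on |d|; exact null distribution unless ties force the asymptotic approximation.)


Step 1: Drop any zero differences (none here) and take |d_i|.
|d| = [4, 5, 7, 7, 8, 1, 5, 8, 3, 7, 3]
Step 2: Midrank |d_i| (ties get averaged ranks).
ranks: |4|->4, |5|->5.5, |7|->8, |7|->8, |8|->10.5, |1|->1, |5|->5.5, |8|->10.5, |3|->2.5, |7|->8, |3|->2.5
Step 3: Attach original signs; sum ranks with positive sign and with negative sign.
W+ = 4 + 5.5 + 10.5 + 1 + 10.5 = 31.5
W- = 8 + 8 + 5.5 + 2.5 + 8 + 2.5 = 34.5
(Check: W+ + W- = 66 should equal n(n+1)/2 = 66.)
Step 4: Test statistic W = min(W+, W-) = 31.5.
Step 5: Ties in |d|, so use the tie-corrected normal approximation.
        E[W] = n(n+1)/4 = 11*12/4 = 33.
        Tie groups: |d|=3 (t=2), |d|=5 (t=2), |d|=7 (t=3), |d|=8 (t=2); sum(t^3 - t) = 42.
        Var[W] = n(n+1)(2n+1)/24 - sum(t^3-t)/48 = 3036/24 - 42/48 = 125.625.
        z = (W - E[W]) / sqrt(Var[W]) = (31.5 - 33) / 11.2083 = -0.1338.
        Two-sided p = 2*Phi(z) = 0.893537.
Step 6: alpha = 0.1. fail to reject H0.

W+ = 31.5, W- = 34.5, W = min = 31.5, p = 0.893537, fail to reject H0.


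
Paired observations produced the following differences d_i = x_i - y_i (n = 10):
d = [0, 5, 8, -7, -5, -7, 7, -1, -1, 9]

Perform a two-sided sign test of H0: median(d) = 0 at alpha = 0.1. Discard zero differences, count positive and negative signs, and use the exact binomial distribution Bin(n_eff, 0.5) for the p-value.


Step 1: Discard zero differences. Original n = 10; n_eff = number of nonzero differences = 9.
Nonzero differences (with sign): +5, +8, -7, -5, -7, +7, -1, -1, +9
Step 2: Count signs: positive = 4, negative = 5.
Step 3: Under H0: P(positive) = 0.5, so the number of positives S ~ Bin(9, 0.5).
Step 4: Two-sided exact p-value = sum of Bin(9,0.5) probabilities at or below the observed probability = 1.000000.
Step 5: alpha = 0.1. fail to reject H0.

n_eff = 9, pos = 4, neg = 5, p = 1.000000, fail to reject H0.


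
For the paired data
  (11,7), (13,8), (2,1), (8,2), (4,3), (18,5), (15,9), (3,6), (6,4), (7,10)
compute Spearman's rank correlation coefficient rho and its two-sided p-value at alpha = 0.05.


Step 1: Rank x and y separately (midranks; no ties here).
rank(x): 11->7, 13->8, 2->1, 8->6, 4->3, 18->10, 15->9, 3->2, 6->4, 7->5
rank(y): 7->7, 8->8, 1->1, 2->2, 3->3, 5->5, 9->9, 6->6, 4->4, 10->10
Step 2: d_i = R_x(i) - R_y(i); compute d_i^2.
  (7-7)^2=0, (8-8)^2=0, (1-1)^2=0, (6-2)^2=16, (3-3)^2=0, (10-5)^2=25, (9-9)^2=0, (2-6)^2=16, (4-4)^2=0, (5-10)^2=25
sum(d^2) = 82.
Step 3: rho = 1 - 6*82 / (10*(10^2 - 1)) = 1 - 492/990 = 0.503030.
Step 4: Under H0, t = rho * sqrt((n-2)/(1-rho^2)) = 1.6462 ~ t(8).
Step 5: Two-sided p-value from the t-distribution with 8 df = 0.138334.
Step 6: alpha = 0.05. fail to reject H0.

rho = 0.5030, p = 0.138334, fail to reject H0 at alpha = 0.05.


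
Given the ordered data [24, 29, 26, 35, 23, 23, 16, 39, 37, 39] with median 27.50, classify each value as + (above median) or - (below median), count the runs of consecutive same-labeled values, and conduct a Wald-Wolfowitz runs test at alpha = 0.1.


Step 1: Compute median = 27.50; label A = above, B = below.
Labels in order: BABABBBAAA  (n_A = 5, n_B = 5)
Step 2: Count runs R = 6.
Step 3: Under H0 (random ordering), E[R] = 2*n_A*n_B/(n_A+n_B) + 1 = 2*5*5/10 + 1 = 6.0000.
        Var[R] = 2*n_A*n_B*(2*n_A*n_B - n_A - n_B) / ((n_A+n_B)^2 * (n_A+n_B-1)) = 2000/900 = 2.2222.
        SD[R] = 1.4907.
Step 4: R = E[R], so z = 0 with no continuity correction.
Step 5: Two-sided p-value via normal approximation = 2*(1 - Phi(|z|)) = 1.000000.
Step 6: alpha = 0.1. fail to reject H0.

R = 6, z = 0.0000, p = 1.000000, fail to reject H0.


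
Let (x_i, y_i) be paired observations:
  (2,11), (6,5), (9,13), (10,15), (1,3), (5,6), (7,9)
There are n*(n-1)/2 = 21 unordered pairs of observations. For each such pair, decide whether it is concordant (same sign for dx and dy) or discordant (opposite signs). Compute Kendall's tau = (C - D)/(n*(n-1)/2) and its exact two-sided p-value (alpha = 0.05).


Step 1: Enumerate the 21 unordered pairs (i,j) with i<j and classify each by sign(x_j-x_i) * sign(y_j-y_i).
  (1,2):dx=+4,dy=-6->D; (1,3):dx=+7,dy=+2->C; (1,4):dx=+8,dy=+4->C; (1,5):dx=-1,dy=-8->C
  (1,6):dx=+3,dy=-5->D; (1,7):dx=+5,dy=-2->D; (2,3):dx=+3,dy=+8->C; (2,4):dx=+4,dy=+10->C
  (2,5):dx=-5,dy=-2->C; (2,6):dx=-1,dy=+1->D; (2,7):dx=+1,dy=+4->C; (3,4):dx=+1,dy=+2->C
  (3,5):dx=-8,dy=-10->C; (3,6):dx=-4,dy=-7->C; (3,7):dx=-2,dy=-4->C; (4,5):dx=-9,dy=-12->C
  (4,6):dx=-5,dy=-9->C; (4,7):dx=-3,dy=-6->C; (5,6):dx=+4,dy=+3->C; (5,7):dx=+6,dy=+6->C
  (6,7):dx=+2,dy=+3->C
Step 2: C = 17, D = 4, total pairs = 21.
Step 3: tau = (C - D)/(n(n-1)/2) = (17 - 4)/21 = 0.619048.
Step 4: Exact two-sided p-value (enumerate n! = 5040 permutations of y under H0): p = 0.069048.
Step 5: alpha = 0.05. fail to reject H0.

tau_b = 0.6190 (C=17, D=4), p = 0.069048, fail to reject H0.


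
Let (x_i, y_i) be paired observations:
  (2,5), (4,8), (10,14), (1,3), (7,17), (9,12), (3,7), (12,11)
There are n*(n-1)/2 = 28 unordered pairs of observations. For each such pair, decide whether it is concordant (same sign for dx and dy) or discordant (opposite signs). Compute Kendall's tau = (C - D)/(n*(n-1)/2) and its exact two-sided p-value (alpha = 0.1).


Step 1: Enumerate the 28 unordered pairs (i,j) with i<j and classify each by sign(x_j-x_i) * sign(y_j-y_i).
  (1,2):dx=+2,dy=+3->C; (1,3):dx=+8,dy=+9->C; (1,4):dx=-1,dy=-2->C; (1,5):dx=+5,dy=+12->C
  (1,6):dx=+7,dy=+7->C; (1,7):dx=+1,dy=+2->C; (1,8):dx=+10,dy=+6->C; (2,3):dx=+6,dy=+6->C
  (2,4):dx=-3,dy=-5->C; (2,5):dx=+3,dy=+9->C; (2,6):dx=+5,dy=+4->C; (2,7):dx=-1,dy=-1->C
  (2,8):dx=+8,dy=+3->C; (3,4):dx=-9,dy=-11->C; (3,5):dx=-3,dy=+3->D; (3,6):dx=-1,dy=-2->C
  (3,7):dx=-7,dy=-7->C; (3,8):dx=+2,dy=-3->D; (4,5):dx=+6,dy=+14->C; (4,6):dx=+8,dy=+9->C
  (4,7):dx=+2,dy=+4->C; (4,8):dx=+11,dy=+8->C; (5,6):dx=+2,dy=-5->D; (5,7):dx=-4,dy=-10->C
  (5,8):dx=+5,dy=-6->D; (6,7):dx=-6,dy=-5->C; (6,8):dx=+3,dy=-1->D; (7,8):dx=+9,dy=+4->C
Step 2: C = 23, D = 5, total pairs = 28.
Step 3: tau = (C - D)/(n(n-1)/2) = (23 - 5)/28 = 0.642857.
Step 4: Exact two-sided p-value (enumerate n! = 40320 permutations of y under H0): p = 0.031151.
Step 5: alpha = 0.1. reject H0.

tau_b = 0.6429 (C=23, D=5), p = 0.031151, reject H0.


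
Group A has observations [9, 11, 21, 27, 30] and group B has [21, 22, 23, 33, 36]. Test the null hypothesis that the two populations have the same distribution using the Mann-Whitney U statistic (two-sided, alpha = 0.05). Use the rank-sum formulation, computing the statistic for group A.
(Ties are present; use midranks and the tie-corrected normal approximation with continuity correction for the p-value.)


Step 1: Combine and sort all 10 observations; assign midranks.
sorted (value, group): (9,X), (11,X), (21,X), (21,Y), (22,Y), (23,Y), (27,X), (30,X), (33,Y), (36,Y)
ranks: 9->1, 11->2, 21->3.5, 21->3.5, 22->5, 23->6, 27->7, 30->8, 33->9, 36->10
Step 2: Rank sum for X: R1 = 1 + 2 + 3.5 + 7 + 8 = 21.5.
Step 3: U_X = R1 - n1(n1+1)/2 = 21.5 - 5*6/2 = 21.5 - 15 = 6.5.
       U_Y = n1*n2 - U_X = 25 - 6.5 = 18.5.
Step 4: Ties are present, so use the tie-corrected normal approximation (with continuity correction) for the p-value.
Step 5: p-value = 0.249153; compare to alpha = 0.05. fail to reject H0.

U_X = 6.5, p = 0.249153, fail to reject H0 at alpha = 0.05.
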